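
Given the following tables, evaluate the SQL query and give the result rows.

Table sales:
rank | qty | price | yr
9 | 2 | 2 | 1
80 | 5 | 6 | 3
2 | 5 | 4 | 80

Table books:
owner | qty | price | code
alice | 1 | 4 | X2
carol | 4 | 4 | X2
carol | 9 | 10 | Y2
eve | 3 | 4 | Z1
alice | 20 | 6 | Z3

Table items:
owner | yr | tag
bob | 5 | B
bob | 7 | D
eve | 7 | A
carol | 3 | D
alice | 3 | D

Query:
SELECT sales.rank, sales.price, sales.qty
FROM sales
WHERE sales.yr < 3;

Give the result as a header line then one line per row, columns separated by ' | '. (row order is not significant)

== RESULT ==
sales.rank | sales.price | sales.qty
9 | 2 | 2

Derivation:
After WHERE (1 rows):
sales.rank | sales.qty | sales.price | sales.yr
9 | 2 | 2 | 1
After SELECT (1 rows):
sales.rank | sales.price | sales.qty
9 | 2 | 2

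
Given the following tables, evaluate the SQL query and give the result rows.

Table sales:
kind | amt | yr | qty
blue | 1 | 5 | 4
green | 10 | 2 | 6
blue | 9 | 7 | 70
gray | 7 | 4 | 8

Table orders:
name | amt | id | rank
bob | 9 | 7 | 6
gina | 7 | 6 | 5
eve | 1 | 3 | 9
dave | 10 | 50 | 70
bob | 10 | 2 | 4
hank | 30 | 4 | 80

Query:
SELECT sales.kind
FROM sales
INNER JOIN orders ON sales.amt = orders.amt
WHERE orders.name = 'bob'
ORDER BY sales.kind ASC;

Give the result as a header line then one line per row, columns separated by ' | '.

== RESULT ==
sales.kind
blue
green

Derivation:
After JOIN orders (5 rows):
sales.kind | sales.amt | sales.yr | sales.qty | orders.name | orders.amt | orders.id | orders.rank
blue | 1 | 5 | 4 | eve | 1 | 3 | 9
green | 10 | 2 | 6 | dave | 10 | 50 | 70
green | 10 | 2 | 6 | bob | 10 | 2 | 4
blue | 9 | 7 | 70 | bob | 9 | 7 | 6
gray | 7 | 4 | 8 | gina | 7 | 6 | 5
After WHERE (2 rows):
sales.kind | sales.amt | sales.yr | sales.qty | orders.name | orders.amt | orders.id | orders.rank
green | 10 | 2 | 6 | bob | 10 | 2 | 4
blue | 9 | 7 | 70 | bob | 9 | 7 | 6
After SELECT (2 rows):
sales.kind
green
blue
After ORDER BY (2 rows):
sales.kind
blue
green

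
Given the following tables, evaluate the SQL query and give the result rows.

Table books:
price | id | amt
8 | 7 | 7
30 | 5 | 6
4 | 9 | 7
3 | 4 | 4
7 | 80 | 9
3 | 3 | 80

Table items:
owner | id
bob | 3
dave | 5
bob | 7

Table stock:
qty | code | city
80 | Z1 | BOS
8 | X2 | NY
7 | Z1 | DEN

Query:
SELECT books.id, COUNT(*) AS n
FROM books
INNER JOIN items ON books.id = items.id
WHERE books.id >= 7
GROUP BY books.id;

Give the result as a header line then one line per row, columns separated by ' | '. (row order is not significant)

== RESULT ==
books.id | n
7 | 1

Derivation:
After JOIN items (3 rows):
books.price | books.id | books.amt | items.owner | items.id
8 | 7 | 7 | bob | 7
30 | 5 | 6 | dave | 5
3 | 3 | 80 | bob | 3
After WHERE (1 rows):
books.price | books.id | books.amt | items.owner | items.id
8 | 7 | 7 | bob | 7
After GROUP BY (1 rows):
books.id | n
7 | 1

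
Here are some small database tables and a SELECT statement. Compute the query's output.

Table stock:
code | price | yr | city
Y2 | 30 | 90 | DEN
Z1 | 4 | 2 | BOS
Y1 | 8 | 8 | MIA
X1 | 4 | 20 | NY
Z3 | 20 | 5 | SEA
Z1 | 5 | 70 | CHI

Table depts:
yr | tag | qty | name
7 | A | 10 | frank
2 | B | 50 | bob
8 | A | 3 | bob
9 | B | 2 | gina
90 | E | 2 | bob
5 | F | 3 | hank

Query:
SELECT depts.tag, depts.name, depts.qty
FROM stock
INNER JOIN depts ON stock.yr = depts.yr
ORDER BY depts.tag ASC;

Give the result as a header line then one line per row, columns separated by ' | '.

== RESULT ==
depts.tag | depts.name | depts.qty
A | bob | 3
B | bob | 50
E | bob | 2
F | hank | 3

Derivation:
After JOIN depts (4 rows):
stock.code | stock.price | stock.yr | stock.city | depts.yr | depts.tag | depts.qty | depts.name
Y2 | 30 | 90 | DEN | 90 | E | 2 | bob
Z1 | 4 | 2 | BOS | 2 | B | 50 | bob
Y1 | 8 | 8 | MIA | 8 | A | 3 | bob
Z3 | 20 | 5 | SEA | 5 | F | 3 | hank
After SELECT (4 rows):
depts.tag | depts.name | depts.qty
E | bob | 2
B | bob | 50
A | bob | 3
F | hank | 3
After ORDER BY (4 rows):
depts.tag | depts.name | depts.qty
A | bob | 3
B | bob | 50
E | bob | 2
F | hank | 3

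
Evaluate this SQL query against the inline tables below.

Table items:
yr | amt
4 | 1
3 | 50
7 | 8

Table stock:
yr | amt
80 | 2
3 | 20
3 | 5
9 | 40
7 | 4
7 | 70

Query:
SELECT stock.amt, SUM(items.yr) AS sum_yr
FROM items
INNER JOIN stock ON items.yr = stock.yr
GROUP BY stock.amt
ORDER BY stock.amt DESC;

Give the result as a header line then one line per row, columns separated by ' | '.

== RESULT ==
stock.amt | sum_yr
70 | 7
20 | 3
5 | 3
4 | 7

Derivation:
After JOIN stock (4 rows):
items.yr | items.amt | stock.yr | stock.amt
3 | 50 | 3 | 20
3 | 50 | 3 | 5
7 | 8 | 7 | 4
7 | 8 | 7 | 70
After GROUP BY (4 rows):
stock.amt | sum_yr
20 | 3
5 | 3
4 | 7
70 | 7
After ORDER BY (4 rows):
stock.amt | sum_yr
70 | 7
20 | 3
5 | 3
4 | 7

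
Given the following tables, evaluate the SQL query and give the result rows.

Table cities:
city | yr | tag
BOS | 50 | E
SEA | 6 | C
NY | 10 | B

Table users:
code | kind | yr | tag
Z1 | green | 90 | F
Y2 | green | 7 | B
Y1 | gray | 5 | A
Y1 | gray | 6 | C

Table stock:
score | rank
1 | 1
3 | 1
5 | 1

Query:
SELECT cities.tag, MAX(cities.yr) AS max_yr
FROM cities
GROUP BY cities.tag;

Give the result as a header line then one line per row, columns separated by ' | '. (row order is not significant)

== RESULT ==
cities.tag | max_yr
E | 50
C | 6
B | 10

Derivation:
After GROUP BY (3 rows):
cities.tag | max_yr
E | 50
C | 6
B | 10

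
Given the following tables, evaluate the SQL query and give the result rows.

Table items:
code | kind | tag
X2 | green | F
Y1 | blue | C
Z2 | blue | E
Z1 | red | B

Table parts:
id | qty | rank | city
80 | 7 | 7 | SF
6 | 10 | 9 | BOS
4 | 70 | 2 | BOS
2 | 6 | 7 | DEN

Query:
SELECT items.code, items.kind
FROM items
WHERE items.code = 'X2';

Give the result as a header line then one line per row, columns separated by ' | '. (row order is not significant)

== RESULT ==
items.code | items.kind
X2 | green

Derivation:
After WHERE (1 rows):
items.code | items.kind | items.tag
X2 | green | F
After SELECT (1 rows):
items.code | items.kind
X2 | green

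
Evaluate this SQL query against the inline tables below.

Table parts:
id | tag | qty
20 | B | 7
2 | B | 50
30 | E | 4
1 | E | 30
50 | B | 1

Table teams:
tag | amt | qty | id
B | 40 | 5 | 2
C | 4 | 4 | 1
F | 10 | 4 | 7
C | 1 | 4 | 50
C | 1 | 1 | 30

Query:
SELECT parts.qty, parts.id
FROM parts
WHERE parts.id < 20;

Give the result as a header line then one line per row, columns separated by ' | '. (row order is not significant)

== RESULT ==
parts.qty | parts.id
50 | 2
30 | 1

Derivation:
After WHERE (2 rows):
parts.id | parts.tag | parts.qty
2 | B | 50
1 | E | 30
After SELECT (2 rows):
parts.qty | parts.id
50 | 2
30 | 1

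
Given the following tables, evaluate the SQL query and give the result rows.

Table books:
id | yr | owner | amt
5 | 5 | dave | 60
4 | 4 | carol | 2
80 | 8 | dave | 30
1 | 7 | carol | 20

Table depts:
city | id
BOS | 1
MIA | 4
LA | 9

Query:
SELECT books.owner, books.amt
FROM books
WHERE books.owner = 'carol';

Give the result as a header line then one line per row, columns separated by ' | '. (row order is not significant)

After WHERE (2 rows):
books.id | books.yr | books.owner | books.amt
4 | 4 | carol | 2
1 | 7 | carol | 20
After SELECT (2 rows):
books.owner | books.amt
carol | 2
carol | 20

== RESULT ==
books.owner | books.amt
carol | 2
carol | 20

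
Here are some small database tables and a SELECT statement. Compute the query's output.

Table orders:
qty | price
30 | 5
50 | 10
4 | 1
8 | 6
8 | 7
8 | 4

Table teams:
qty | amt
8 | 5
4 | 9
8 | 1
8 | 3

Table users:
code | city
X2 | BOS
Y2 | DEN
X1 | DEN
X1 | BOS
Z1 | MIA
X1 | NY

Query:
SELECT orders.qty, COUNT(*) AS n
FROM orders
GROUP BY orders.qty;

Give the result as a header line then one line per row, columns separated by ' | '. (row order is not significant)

== RESULT ==
orders.qty | n
30 | 1
50 | 1
4 | 1
8 | 3

Derivation:
After GROUP BY (4 rows):
orders.qty | n
30 | 1
50 | 1
4 | 1
8 | 3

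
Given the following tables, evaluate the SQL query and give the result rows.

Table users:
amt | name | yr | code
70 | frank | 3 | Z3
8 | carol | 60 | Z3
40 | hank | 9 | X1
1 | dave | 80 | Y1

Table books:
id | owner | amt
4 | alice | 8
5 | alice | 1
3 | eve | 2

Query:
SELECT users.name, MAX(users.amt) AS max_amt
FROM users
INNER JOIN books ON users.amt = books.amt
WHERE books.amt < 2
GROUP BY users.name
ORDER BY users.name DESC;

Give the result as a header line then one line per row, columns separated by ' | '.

After JOIN books (2 rows):
users.amt | users.name | users.yr | users.code | books.id | books.owner | books.amt
8 | carol | 60 | Z3 | 4 | alice | 8
1 | dave | 80 | Y1 | 5 | alice | 1
After WHERE (1 rows):
users.amt | users.name | users.yr | users.code | books.id | books.owner | books.amt
1 | dave | 80 | Y1 | 5 | alice | 1
After GROUP BY (1 rows):
users.name | max_amt
dave | 1
After ORDER BY (1 rows):
users.name | max_amt
dave | 1

== RESULT ==
users.name | max_amt
dave | 1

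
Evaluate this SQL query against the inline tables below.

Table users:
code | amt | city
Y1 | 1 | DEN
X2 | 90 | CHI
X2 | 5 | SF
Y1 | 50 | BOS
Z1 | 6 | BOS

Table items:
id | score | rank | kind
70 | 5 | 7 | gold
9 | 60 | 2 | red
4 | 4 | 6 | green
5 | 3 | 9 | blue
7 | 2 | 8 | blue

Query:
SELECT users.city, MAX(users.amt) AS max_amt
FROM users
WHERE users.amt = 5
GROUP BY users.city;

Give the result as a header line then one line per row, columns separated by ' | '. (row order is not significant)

After WHERE (1 rows):
users.code | users.amt | users.city
X2 | 5 | SF
After GROUP BY (1 rows):
users.city | max_amt
SF | 5

== RESULT ==
users.city | max_amt
SF | 5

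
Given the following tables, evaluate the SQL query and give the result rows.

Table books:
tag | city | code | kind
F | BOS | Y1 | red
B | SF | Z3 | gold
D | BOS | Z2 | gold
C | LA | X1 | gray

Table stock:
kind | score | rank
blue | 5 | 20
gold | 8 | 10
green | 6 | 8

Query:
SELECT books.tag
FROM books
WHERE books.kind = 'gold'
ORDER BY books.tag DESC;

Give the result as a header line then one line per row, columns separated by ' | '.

== RESULT ==
books.tag
D
B

Derivation:
After WHERE (2 rows):
books.tag | books.city | books.code | books.kind
B | SF | Z3 | gold
D | BOS | Z2 | gold
After SELECT (2 rows):
books.tag
B
D
After ORDER BY (2 rows):
books.tag
D
B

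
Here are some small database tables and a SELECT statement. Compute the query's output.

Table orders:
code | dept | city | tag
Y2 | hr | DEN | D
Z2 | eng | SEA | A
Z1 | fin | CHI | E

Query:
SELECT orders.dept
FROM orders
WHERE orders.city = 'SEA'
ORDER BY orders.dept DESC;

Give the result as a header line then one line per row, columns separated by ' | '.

== RESULT ==
orders.dept
eng

Derivation:
After WHERE (1 rows):
orders.code | orders.dept | orders.city | orders.tag
Z2 | eng | SEA | A
After SELECT (1 rows):
orders.dept
eng
After ORDER BY (1 rows):
orders.dept
eng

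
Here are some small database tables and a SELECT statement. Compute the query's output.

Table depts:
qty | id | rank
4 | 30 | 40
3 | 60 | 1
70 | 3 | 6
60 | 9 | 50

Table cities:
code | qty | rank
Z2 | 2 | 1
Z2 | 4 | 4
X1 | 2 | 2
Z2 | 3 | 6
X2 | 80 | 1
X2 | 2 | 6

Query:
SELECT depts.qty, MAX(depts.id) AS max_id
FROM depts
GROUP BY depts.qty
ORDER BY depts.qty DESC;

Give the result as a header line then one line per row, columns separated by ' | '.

After GROUP BY (4 rows):
depts.qty | max_id
4 | 30
3 | 60
70 | 3
60 | 9
After ORDER BY (4 rows):
depts.qty | max_id
70 | 3
60 | 9
4 | 30
3 | 60

== RESULT ==
depts.qty | max_id
70 | 3
60 | 9
4 | 30
3 | 60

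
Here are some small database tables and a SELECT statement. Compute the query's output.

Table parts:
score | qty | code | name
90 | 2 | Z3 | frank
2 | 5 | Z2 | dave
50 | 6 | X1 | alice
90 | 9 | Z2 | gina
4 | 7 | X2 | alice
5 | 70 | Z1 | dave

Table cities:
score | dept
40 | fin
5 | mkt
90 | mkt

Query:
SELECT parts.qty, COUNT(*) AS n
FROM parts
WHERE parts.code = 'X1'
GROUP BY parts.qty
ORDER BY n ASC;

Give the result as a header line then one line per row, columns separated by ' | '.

== RESULT ==
parts.qty | n
6 | 1

Derivation:
After WHERE (1 rows):
parts.score | parts.qty | parts.code | parts.name
50 | 6 | X1 | alice
After GROUP BY (1 rows):
parts.qty | n
6 | 1
After ORDER BY (1 rows):
parts.qty | n
6 | 1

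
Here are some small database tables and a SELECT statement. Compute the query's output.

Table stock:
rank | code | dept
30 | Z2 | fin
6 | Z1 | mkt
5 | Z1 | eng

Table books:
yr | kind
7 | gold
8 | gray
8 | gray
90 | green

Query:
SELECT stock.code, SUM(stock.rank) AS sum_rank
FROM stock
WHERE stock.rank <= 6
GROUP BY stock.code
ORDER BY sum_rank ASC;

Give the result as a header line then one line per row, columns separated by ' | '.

After WHERE (2 rows):
stock.rank | stock.code | stock.dept
6 | Z1 | mkt
5 | Z1 | eng
After GROUP BY (1 rows):
stock.code | sum_rank
Z1 | 11
After ORDER BY (1 rows):
stock.code | sum_rank
Z1 | 11

== RESULT ==
stock.code | sum_rank
Z1 | 11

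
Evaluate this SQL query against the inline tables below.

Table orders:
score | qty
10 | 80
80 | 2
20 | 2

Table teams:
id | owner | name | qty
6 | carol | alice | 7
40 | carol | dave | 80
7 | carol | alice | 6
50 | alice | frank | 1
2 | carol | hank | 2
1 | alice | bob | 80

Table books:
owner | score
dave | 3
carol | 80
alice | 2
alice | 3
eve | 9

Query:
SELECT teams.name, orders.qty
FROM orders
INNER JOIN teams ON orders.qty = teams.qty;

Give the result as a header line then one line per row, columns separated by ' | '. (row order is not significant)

After JOIN teams (4 rows):
orders.score | orders.qty | teams.id | teams.owner | teams.name | teams.qty
10 | 80 | 40 | carol | dave | 80
10 | 80 | 1 | alice | bob | 80
80 | 2 | 2 | carol | hank | 2
20 | 2 | 2 | carol | hank | 2
After SELECT (4 rows):
teams.name | orders.qty
dave | 80
bob | 80
hank | 2
hank | 2

== RESULT ==
teams.name | orders.qty
dave | 80
bob | 80
hank | 2
hank | 2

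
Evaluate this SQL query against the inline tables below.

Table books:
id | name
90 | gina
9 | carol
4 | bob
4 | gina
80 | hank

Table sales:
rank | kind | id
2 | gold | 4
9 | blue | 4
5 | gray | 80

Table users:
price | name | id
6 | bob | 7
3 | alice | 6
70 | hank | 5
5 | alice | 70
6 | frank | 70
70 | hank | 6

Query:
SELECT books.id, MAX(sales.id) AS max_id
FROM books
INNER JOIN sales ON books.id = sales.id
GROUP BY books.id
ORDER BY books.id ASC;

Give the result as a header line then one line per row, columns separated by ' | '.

After JOIN sales (5 rows):
books.id | books.name | sales.rank | sales.kind | sales.id
4 | bob | 2 | gold | 4
4 | bob | 9 | blue | 4
4 | gina | 2 | gold | 4
4 | gina | 9 | blue | 4
80 | hank | 5 | gray | 80
After GROUP BY (2 rows):
books.id | max_id
4 | 4
80 | 80
After ORDER BY (2 rows):
books.id | max_id
4 | 4
80 | 80

== RESULT ==
books.id | max_id
4 | 4
80 | 80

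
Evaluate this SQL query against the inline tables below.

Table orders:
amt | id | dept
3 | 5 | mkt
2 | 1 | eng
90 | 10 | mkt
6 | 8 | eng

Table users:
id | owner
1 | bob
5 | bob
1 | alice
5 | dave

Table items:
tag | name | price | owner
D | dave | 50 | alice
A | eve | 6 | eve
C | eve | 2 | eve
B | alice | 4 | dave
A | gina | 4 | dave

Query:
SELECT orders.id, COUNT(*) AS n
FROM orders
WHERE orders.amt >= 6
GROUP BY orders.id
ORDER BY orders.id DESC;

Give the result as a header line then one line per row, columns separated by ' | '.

After WHERE (2 rows):
orders.amt | orders.id | orders.dept
90 | 10 | mkt
6 | 8 | eng
After GROUP BY (2 rows):
orders.id | n
10 | 1
8 | 1
After ORDER BY (2 rows):
orders.id | n
10 | 1
8 | 1

== RESULT ==
orders.id | n
10 | 1
8 | 1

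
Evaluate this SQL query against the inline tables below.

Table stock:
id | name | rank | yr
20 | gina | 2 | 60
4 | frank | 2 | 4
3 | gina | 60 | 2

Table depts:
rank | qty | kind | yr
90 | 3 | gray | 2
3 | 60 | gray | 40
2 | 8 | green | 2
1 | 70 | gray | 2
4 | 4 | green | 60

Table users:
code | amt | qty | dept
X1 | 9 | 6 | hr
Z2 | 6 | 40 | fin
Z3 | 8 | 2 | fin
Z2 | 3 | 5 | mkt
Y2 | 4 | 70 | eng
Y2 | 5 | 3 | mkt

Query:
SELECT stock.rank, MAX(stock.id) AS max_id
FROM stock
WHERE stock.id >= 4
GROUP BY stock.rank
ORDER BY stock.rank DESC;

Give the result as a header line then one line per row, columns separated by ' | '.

After WHERE (2 rows):
stock.id | stock.name | stock.rank | stock.yr
20 | gina | 2 | 60
4 | frank | 2 | 4
After GROUP BY (1 rows):
stock.rank | max_id
2 | 20
After ORDER BY (1 rows):
stock.rank | max_id
2 | 20

== RESULT ==
stock.rank | max_id
2 | 20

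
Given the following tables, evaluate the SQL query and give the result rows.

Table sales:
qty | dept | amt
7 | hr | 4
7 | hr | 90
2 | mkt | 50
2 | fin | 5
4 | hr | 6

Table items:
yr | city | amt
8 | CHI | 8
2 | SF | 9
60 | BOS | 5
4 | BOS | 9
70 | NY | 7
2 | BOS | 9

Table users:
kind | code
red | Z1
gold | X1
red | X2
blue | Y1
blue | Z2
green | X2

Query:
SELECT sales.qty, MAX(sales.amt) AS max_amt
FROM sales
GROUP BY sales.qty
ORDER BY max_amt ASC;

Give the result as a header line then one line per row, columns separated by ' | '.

After GROUP BY (3 rows):
sales.qty | max_amt
7 | 90
2 | 50
4 | 6
After ORDER BY (3 rows):
sales.qty | max_amt
4 | 6
2 | 50
7 | 90

== RESULT ==
sales.qty | max_amt
4 | 6
2 | 50
7 | 90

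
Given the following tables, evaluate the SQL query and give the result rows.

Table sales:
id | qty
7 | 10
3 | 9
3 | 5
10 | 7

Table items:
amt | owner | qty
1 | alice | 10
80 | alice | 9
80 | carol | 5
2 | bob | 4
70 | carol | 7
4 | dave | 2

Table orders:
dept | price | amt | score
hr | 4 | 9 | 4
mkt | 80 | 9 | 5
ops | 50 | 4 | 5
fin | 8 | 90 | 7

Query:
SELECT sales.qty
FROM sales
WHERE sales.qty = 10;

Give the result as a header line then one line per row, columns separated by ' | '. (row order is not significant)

After WHERE (1 rows):
sales.id | sales.qty
7 | 10
After SELECT (1 rows):
sales.qty
10

== RESULT ==
sales.qty
10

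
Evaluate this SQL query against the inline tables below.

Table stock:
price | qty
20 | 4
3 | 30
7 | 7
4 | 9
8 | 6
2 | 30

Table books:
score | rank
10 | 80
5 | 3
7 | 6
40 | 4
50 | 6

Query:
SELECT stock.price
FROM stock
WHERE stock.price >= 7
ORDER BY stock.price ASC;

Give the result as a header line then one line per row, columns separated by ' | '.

== RESULT ==
stock.price
7
8
20

Derivation:
After WHERE (3 rows):
stock.price | stock.qty
20 | 4
7 | 7
8 | 6
After SELECT (3 rows):
stock.price
20
7
8
After ORDER BY (3 rows):
stock.price
7
8
20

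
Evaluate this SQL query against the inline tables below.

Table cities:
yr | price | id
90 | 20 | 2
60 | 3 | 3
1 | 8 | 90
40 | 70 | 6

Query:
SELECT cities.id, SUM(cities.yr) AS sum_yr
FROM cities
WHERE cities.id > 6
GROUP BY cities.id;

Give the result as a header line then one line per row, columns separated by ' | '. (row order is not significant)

== RESULT ==
cities.id | sum_yr
90 | 1

Derivation:
After WHERE (1 rows):
cities.yr | cities.price | cities.id
1 | 8 | 90
After GROUP BY (1 rows):
cities.id | sum_yr
90 | 1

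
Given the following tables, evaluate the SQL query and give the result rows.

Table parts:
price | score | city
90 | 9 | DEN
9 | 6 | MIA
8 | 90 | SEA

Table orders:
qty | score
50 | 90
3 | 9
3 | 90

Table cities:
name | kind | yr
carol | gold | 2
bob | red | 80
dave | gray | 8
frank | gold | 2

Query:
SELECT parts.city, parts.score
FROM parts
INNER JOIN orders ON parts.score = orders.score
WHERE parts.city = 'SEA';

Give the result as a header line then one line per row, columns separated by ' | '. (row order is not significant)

After JOIN orders (3 rows):
parts.price | parts.score | parts.city | orders.qty | orders.score
90 | 9 | DEN | 3 | 9
8 | 90 | SEA | 50 | 90
8 | 90 | SEA | 3 | 90
After WHERE (2 rows):
parts.price | parts.score | parts.city | orders.qty | orders.score
8 | 90 | SEA | 50 | 90
8 | 90 | SEA | 3 | 90
After SELECT (2 rows):
parts.city | parts.score
SEA | 90
SEA | 90

== RESULT ==
parts.city | parts.score
SEA | 90
SEA | 90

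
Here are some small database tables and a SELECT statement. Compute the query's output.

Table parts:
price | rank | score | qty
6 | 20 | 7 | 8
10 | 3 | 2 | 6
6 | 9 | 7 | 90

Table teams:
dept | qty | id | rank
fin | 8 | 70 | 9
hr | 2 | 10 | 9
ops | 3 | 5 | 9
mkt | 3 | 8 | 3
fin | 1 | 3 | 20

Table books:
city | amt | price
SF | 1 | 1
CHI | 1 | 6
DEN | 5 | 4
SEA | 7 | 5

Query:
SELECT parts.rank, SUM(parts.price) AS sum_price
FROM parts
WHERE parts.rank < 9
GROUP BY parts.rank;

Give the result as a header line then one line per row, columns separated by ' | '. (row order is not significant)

After WHERE (1 rows):
parts.price | parts.rank | parts.score | parts.qty
10 | 3 | 2 | 6
After GROUP BY (1 rows):
parts.rank | sum_price
3 | 10

== RESULT ==
parts.rank | sum_price
3 | 10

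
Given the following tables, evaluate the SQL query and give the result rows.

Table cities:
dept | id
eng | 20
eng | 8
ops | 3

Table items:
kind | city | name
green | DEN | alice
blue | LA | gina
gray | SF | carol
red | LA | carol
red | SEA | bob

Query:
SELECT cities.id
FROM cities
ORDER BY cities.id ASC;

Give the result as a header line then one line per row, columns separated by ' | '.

After SELECT (3 rows):
cities.id
20
8
3
After ORDER BY (3 rows):
cities.id
3
8
20

== RESULT ==
cities.id
3
8
20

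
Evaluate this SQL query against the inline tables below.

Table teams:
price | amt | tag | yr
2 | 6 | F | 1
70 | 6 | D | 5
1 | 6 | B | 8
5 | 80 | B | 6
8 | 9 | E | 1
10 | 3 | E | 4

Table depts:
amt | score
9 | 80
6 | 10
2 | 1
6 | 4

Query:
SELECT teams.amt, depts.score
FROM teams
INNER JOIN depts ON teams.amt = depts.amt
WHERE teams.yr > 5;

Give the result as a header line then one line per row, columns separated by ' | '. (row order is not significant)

After JOIN depts (7 rows):
teams.price | teams.amt | teams.tag | teams.yr | depts.amt | depts.score
2 | 6 | F | 1 | 6 | 10
2 | 6 | F | 1 | 6 | 4
70 | 6 | D | 5 | 6 | 10
70 | 6 | D | 5 | 6 | 4
1 | 6 | B | 8 | 6 | 10
1 | 6 | B | 8 | 6 | 4
8 | 9 | E | 1 | 9 | 80
After WHERE (2 rows):
teams.price | teams.amt | teams.tag | teams.yr | depts.amt | depts.score
1 | 6 | B | 8 | 6 | 10
1 | 6 | B | 8 | 6 | 4
After SELECT (2 rows):
teams.amt | depts.score
6 | 10
6 | 4

== RESULT ==
teams.amt | depts.score
6 | 10
6 | 4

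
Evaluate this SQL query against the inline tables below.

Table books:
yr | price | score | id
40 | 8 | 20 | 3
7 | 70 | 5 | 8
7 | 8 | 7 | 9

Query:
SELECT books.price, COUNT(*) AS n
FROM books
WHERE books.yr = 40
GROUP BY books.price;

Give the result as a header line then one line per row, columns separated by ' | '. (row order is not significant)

== RESULT ==
books.price | n
8 | 1

Derivation:
After WHERE (1 rows):
books.yr | books.price | books.score | books.id
40 | 8 | 20 | 3
After GROUP BY (1 rows):
books.price | n
8 | 1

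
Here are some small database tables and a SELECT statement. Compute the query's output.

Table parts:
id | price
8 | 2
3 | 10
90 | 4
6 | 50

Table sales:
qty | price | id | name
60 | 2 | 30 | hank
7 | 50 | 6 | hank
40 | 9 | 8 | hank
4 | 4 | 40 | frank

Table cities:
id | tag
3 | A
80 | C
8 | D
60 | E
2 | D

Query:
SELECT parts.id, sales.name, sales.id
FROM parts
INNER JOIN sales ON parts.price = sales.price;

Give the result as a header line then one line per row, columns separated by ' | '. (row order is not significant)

== RESULT ==
parts.id | sales.name | sales.id
8 | hank | 30
90 | frank | 40
6 | hank | 6

Derivation:
After JOIN sales (3 rows):
parts.id | parts.price | sales.qty | sales.price | sales.id | sales.name
8 | 2 | 60 | 2 | 30 | hank
90 | 4 | 4 | 4 | 40 | frank
6 | 50 | 7 | 50 | 6 | hank
After SELECT (3 rows):
parts.id | sales.name | sales.id
8 | hank | 30
90 | frank | 40
6 | hank | 6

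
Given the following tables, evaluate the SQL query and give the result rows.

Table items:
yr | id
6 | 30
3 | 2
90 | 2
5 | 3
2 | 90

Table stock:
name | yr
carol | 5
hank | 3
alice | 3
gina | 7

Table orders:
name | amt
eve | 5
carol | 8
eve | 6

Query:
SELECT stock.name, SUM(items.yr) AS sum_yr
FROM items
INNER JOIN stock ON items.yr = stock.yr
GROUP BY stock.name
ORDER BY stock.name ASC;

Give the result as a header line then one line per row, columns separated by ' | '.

== RESULT ==
stock.name | sum_yr
alice | 3
carol | 5
hank | 3

Derivation:
After JOIN stock (3 rows):
items.yr | items.id | stock.name | stock.yr
3 | 2 | hank | 3
3 | 2 | alice | 3
5 | 3 | carol | 5
After GROUP BY (3 rows):
stock.name | sum_yr
hank | 3
alice | 3
carol | 5
After ORDER BY (3 rows):
stock.name | sum_yr
alice | 3
carol | 5
hank | 3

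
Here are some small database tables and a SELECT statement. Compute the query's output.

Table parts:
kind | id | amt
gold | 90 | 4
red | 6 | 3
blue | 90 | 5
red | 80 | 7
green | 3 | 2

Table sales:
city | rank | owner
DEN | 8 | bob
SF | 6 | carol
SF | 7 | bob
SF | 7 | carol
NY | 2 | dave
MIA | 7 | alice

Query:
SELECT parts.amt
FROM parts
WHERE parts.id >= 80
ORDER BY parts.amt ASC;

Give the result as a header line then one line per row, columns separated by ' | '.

After WHERE (3 rows):
parts.kind | parts.id | parts.amt
gold | 90 | 4
blue | 90 | 5
red | 80 | 7
After SELECT (3 rows):
parts.amt
4
5
7
After ORDER BY (3 rows):
parts.amt
4
5
7

== RESULT ==
parts.amt
4
5
7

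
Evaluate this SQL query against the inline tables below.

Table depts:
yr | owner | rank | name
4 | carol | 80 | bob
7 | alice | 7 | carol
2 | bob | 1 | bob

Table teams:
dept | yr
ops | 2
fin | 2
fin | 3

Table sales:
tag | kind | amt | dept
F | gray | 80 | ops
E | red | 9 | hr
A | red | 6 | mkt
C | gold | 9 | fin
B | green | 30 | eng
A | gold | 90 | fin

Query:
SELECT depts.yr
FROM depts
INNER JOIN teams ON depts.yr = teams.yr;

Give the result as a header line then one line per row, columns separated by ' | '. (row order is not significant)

After JOIN teams (2 rows):
depts.yr | depts.owner | depts.rank | depts.name | teams.dept | teams.yr
2 | bob | 1 | bob | ops | 2
2 | bob | 1 | bob | fin | 2
After SELECT (2 rows):
depts.yr
2
2

== RESULT ==
depts.yr
2
2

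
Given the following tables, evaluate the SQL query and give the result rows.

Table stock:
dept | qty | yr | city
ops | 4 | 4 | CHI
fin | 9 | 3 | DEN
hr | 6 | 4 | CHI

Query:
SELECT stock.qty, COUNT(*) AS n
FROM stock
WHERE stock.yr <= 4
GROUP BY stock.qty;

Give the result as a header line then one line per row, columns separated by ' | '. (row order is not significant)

== RESULT ==
stock.qty | n
4 | 1
9 | 1
6 | 1

Derivation:
After WHERE (3 rows):
stock.dept | stock.qty | stock.yr | stock.city
ops | 4 | 4 | CHI
fin | 9 | 3 | DEN
hr | 6 | 4 | CHI
After GROUP BY (3 rows):
stock.qty | n
4 | 1
9 | 1
6 | 1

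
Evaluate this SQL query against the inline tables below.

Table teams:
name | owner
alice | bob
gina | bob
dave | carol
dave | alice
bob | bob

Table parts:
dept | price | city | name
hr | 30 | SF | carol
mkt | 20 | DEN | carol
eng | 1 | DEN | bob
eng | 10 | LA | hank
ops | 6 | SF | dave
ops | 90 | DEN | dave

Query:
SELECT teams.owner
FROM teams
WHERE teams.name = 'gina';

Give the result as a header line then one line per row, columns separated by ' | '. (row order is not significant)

After WHERE (1 rows):
teams.name | teams.owner
gina | bob
After SELECT (1 rows):
teams.owner
bob

== RESULT ==
teams.owner
bob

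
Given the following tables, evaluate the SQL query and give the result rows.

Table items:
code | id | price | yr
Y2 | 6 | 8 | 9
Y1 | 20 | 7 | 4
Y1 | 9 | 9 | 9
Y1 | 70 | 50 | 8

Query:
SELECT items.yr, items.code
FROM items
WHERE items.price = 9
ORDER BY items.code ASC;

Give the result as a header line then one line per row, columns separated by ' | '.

After WHERE (1 rows):
items.code | items.id | items.price | items.yr
Y1 | 9 | 9 | 9
After SELECT (1 rows):
items.yr | items.code
9 | Y1
After ORDER BY (1 rows):
items.yr | items.code
9 | Y1

== RESULT ==
items.yr | items.code
9 | Y1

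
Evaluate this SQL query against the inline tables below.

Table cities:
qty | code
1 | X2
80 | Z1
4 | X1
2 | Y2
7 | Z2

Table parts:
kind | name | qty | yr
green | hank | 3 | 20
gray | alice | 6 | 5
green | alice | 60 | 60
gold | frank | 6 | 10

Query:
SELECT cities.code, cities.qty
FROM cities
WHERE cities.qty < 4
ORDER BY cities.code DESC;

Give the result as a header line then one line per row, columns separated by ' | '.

After WHERE (2 rows):
cities.qty | cities.code
1 | X2
2 | Y2
After SELECT (2 rows):
cities.code | cities.qty
X2 | 1
Y2 | 2
After ORDER BY (2 rows):
cities.code | cities.qty
Y2 | 2
X2 | 1

== RESULT ==
cities.code | cities.qty
Y2 | 2
X2 | 1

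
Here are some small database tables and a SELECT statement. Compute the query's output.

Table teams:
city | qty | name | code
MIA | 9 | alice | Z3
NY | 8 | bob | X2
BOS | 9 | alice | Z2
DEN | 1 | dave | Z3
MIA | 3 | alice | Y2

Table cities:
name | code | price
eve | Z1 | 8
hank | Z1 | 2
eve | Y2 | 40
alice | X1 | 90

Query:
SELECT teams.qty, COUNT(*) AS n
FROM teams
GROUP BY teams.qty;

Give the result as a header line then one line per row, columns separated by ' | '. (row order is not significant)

After GROUP BY (4 rows):
teams.qty | n
9 | 2
8 | 1
1 | 1
3 | 1

== RESULT ==
teams.qty | n
9 | 2
8 | 1
1 | 1
3 | 1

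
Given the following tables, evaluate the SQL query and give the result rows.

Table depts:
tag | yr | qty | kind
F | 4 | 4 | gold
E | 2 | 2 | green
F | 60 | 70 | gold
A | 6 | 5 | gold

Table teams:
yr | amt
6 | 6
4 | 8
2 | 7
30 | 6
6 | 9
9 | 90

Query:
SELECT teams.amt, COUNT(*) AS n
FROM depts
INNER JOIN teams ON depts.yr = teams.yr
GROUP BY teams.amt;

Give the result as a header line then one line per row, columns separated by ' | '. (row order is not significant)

== RESULT ==
teams.amt | n
8 | 1
7 | 1
6 | 1
9 | 1

Derivation:
After JOIN teams (4 rows):
depts.tag | depts.yr | depts.qty | depts.kind | teams.yr | teams.amt
F | 4 | 4 | gold | 4 | 8
E | 2 | 2 | green | 2 | 7
A | 6 | 5 | gold | 6 | 6
A | 6 | 5 | gold | 6 | 9
After GROUP BY (4 rows):
teams.amt | n
8 | 1
7 | 1
6 | 1
9 | 1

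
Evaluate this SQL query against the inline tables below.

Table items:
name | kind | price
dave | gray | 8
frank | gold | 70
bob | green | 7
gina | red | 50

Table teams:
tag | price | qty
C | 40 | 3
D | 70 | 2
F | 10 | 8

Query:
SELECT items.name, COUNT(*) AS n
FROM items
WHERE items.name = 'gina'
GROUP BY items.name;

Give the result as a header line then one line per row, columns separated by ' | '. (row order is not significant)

After WHERE (1 rows):
items.name | items.kind | items.price
gina | red | 50
After GROUP BY (1 rows):
items.name | n
gina | 1

== RESULT ==
items.name | n
gina | 1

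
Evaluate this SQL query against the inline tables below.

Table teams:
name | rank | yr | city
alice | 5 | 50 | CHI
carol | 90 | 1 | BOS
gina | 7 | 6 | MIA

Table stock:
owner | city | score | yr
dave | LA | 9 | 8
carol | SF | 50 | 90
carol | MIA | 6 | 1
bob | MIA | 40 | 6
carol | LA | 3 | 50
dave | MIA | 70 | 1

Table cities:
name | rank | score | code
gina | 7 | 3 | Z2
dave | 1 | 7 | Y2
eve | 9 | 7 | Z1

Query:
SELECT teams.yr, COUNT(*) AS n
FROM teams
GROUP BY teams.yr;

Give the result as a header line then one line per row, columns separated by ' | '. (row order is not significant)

After GROUP BY (3 rows):
teams.yr | n
50 | 1
1 | 1
6 | 1

== RESULT ==
teams.yr | n
50 | 1
1 | 1
6 | 1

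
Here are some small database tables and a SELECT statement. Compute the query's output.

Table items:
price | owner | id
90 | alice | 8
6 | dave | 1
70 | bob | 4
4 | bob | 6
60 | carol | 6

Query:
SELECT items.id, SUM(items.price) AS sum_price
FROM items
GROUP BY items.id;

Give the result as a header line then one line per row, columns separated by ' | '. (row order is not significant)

After GROUP BY (4 rows):
items.id | sum_price
8 | 90
1 | 6
4 | 70
6 | 64

== RESULT ==
items.id | sum_price
8 | 90
1 | 6
4 | 70
6 | 64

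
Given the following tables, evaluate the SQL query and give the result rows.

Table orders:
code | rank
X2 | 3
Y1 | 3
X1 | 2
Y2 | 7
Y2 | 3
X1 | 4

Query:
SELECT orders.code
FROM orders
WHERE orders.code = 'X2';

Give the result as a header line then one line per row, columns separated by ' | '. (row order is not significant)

== RESULT ==
orders.code
X2

Derivation:
After WHERE (1 rows):
orders.code | orders.rank
X2 | 3
After SELECT (1 rows):
orders.code
X2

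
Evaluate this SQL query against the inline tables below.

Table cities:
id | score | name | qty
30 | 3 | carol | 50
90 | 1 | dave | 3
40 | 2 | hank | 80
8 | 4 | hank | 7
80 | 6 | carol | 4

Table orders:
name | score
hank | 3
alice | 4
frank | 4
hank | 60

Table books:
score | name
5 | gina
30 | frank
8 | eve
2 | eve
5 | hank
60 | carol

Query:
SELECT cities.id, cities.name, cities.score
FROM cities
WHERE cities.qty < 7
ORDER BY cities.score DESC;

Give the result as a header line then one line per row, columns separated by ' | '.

== RESULT ==
cities.id | cities.name | cities.score
80 | carol | 6
90 | dave | 1

Derivation:
After WHERE (2 rows):
cities.id | cities.score | cities.name | cities.qty
90 | 1 | dave | 3
80 | 6 | carol | 4
After SELECT (2 rows):
cities.id | cities.name | cities.score
90 | dave | 1
80 | carol | 6
After ORDER BY (2 rows):
cities.id | cities.name | cities.score
80 | carol | 6
90 | dave | 1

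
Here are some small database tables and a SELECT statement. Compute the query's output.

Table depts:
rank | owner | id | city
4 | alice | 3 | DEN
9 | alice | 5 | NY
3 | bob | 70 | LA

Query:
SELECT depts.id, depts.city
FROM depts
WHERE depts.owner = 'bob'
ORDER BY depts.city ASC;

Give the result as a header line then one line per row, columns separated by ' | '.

After WHERE (1 rows):
depts.rank | depts.owner | depts.id | depts.city
3 | bob | 70 | LA
After SELECT (1 rows):
depts.id | depts.city
70 | LA
After ORDER BY (1 rows):
depts.id | depts.city
70 | LA

== RESULT ==
depts.id | depts.city
70 | LA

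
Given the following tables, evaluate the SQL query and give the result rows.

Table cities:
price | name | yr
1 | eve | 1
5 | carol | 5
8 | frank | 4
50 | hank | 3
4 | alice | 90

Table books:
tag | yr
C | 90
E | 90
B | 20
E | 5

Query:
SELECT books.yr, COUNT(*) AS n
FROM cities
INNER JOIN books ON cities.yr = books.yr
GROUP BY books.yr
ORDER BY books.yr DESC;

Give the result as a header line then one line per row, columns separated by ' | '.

== RESULT ==
books.yr | n
90 | 2
5 | 1

Derivation:
After JOIN books (3 rows):
cities.price | cities.name | cities.yr | books.tag | books.yr
5 | carol | 5 | E | 5
4 | alice | 90 | C | 90
4 | alice | 90 | E | 90
After GROUP BY (2 rows):
books.yr | n
5 | 1
90 | 2
After ORDER BY (2 rows):
books.yr | n
90 | 2
5 | 1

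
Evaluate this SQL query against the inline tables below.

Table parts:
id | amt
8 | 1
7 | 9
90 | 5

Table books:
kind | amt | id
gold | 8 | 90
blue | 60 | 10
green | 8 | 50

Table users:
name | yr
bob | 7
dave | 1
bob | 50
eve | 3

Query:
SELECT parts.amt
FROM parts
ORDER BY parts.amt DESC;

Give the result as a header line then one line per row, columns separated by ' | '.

== RESULT ==
parts.amt
9
5
1

Derivation:
After SELECT (3 rows):
parts.amt
1
9
5
After ORDER BY (3 rows):
parts.amt
9
5
1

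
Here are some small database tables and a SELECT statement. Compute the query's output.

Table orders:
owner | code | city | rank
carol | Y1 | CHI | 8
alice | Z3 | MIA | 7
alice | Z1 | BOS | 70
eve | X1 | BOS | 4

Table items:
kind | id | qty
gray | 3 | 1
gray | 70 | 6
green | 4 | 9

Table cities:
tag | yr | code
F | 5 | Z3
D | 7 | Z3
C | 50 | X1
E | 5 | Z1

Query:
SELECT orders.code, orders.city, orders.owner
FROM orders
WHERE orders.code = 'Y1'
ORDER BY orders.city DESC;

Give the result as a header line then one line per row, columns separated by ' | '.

== RESULT ==
orders.code | orders.city | orders.owner
Y1 | CHI | carol

Derivation:
After WHERE (1 rows):
orders.owner | orders.code | orders.city | orders.rank
carol | Y1 | CHI | 8
After SELECT (1 rows):
orders.code | orders.city | orders.owner
Y1 | CHI | carol
After ORDER BY (1 rows):
orders.code | orders.city | orders.owner
Y1 | CHI | carol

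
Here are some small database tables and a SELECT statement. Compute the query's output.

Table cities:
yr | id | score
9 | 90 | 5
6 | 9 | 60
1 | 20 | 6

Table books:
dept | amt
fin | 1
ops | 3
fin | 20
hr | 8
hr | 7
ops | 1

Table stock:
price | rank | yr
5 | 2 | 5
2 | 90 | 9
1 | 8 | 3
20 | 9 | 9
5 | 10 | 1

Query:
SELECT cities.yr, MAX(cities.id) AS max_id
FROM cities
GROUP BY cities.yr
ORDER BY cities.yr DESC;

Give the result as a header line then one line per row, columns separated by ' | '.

After GROUP BY (3 rows):
cities.yr | max_id
9 | 90
6 | 9
1 | 20
After ORDER BY (3 rows):
cities.yr | max_id
9 | 90
6 | 9
1 | 20

== RESULT ==
cities.yr | max_id
9 | 90
6 | 9
1 | 20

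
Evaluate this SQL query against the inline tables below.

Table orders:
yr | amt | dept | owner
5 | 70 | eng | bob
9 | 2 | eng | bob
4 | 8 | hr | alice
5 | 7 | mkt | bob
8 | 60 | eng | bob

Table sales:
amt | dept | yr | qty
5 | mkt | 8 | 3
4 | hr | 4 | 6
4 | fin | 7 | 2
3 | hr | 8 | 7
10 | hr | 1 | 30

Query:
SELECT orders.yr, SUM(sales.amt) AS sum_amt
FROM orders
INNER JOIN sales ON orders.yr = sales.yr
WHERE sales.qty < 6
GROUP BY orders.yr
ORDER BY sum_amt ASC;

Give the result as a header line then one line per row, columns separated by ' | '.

== RESULT ==
orders.yr | sum_amt
8 | 5

Derivation:
After JOIN sales (3 rows):
orders.yr | orders.amt | orders.dept | orders.owner | sales.amt | sales.dept | sales.yr | sales.qty
4 | 8 | hr | alice | 4 | hr | 4 | 6
8 | 60 | eng | bob | 5 | mkt | 8 | 3
8 | 60 | eng | bob | 3 | hr | 8 | 7
After WHERE (1 rows):
orders.yr | orders.amt | orders.dept | orders.owner | sales.amt | sales.dept | sales.yr | sales.qty
8 | 60 | eng | bob | 5 | mkt | 8 | 3
After GROUP BY (1 rows):
orders.yr | sum_amt
8 | 5
After ORDER BY (1 rows):
orders.yr | sum_amt
8 | 5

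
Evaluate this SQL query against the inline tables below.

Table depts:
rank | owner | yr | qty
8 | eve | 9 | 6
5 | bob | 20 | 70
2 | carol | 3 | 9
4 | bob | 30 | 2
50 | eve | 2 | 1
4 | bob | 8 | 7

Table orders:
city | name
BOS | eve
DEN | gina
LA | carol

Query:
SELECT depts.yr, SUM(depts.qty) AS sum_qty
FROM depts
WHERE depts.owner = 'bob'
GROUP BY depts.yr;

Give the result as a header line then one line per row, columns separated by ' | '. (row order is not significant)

After WHERE (3 rows):
depts.rank | depts.owner | depts.yr | depts.qty
5 | bob | 20 | 70
4 | bob | 30 | 2
4 | bob | 8 | 7
After GROUP BY (3 rows):
depts.yr | sum_qty
20 | 70
30 | 2
8 | 7

== RESULT ==
depts.yr | sum_qty
20 | 70
30 | 2
8 | 7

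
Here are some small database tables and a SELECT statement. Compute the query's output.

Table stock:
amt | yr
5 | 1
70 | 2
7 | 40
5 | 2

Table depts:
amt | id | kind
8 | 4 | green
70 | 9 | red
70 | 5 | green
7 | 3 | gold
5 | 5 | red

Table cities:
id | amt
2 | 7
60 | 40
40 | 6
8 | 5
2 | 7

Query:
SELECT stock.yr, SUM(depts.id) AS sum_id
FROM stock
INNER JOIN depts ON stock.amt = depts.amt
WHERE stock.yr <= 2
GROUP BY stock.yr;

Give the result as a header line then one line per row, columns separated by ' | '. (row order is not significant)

== RESULT ==
stock.yr | sum_id
1 | 5
2 | 19

Derivation:
After JOIN depts (5 rows):
stock.amt | stock.yr | depts.amt | depts.id | depts.kind
5 | 1 | 5 | 5 | red
70 | 2 | 70 | 9 | red
70 | 2 | 70 | 5 | green
7 | 40 | 7 | 3 | gold
5 | 2 | 5 | 5 | red
After WHERE (4 rows):
stock.amt | stock.yr | depts.amt | depts.id | depts.kind
5 | 1 | 5 | 5 | red
70 | 2 | 70 | 9 | red
70 | 2 | 70 | 5 | green
5 | 2 | 5 | 5 | red
After GROUP BY (2 rows):
stock.yr | sum_id
1 | 5
2 | 19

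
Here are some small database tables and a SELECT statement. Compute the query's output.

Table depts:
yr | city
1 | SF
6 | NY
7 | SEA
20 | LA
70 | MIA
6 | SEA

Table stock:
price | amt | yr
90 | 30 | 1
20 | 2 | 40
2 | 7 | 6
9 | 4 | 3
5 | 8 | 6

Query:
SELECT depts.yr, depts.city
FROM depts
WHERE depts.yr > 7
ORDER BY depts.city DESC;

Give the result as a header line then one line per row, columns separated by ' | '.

== RESULT ==
depts.yr | depts.city
70 | MIA
20 | LA

Derivation:
After WHERE (2 rows):
depts.yr | depts.city
20 | LA
70 | MIA
After SELECT (2 rows):
depts.yr | depts.city
20 | LA
70 | MIA
After ORDER BY (2 rows):
depts.yr | depts.city
70 | MIA
20 | LA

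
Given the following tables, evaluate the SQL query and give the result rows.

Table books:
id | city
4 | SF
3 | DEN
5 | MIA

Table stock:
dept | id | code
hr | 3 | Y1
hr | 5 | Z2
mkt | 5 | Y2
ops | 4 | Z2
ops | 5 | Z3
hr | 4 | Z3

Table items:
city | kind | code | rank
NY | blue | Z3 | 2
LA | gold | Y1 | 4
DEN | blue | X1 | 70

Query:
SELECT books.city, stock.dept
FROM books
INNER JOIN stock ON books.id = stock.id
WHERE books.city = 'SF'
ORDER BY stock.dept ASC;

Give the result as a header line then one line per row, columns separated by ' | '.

After JOIN stock (6 rows):
books.id | books.city | stock.dept | stock.id | stock.code
4 | SF | ops | 4 | Z2
4 | SF | hr | 4 | Z3
3 | DEN | hr | 3 | Y1
5 | MIA | hr | 5 | Z2
5 | MIA | mkt | 5 | Y2
5 | MIA | ops | 5 | Z3
After WHERE (2 rows):
books.id | books.city | stock.dept | stock.id | stock.code
4 | SF | ops | 4 | Z2
4 | SF | hr | 4 | Z3
After SELECT (2 rows):
books.city | stock.dept
SF | ops
SF | hr
After ORDER BY (2 rows):
books.city | stock.dept
SF | hr
SF | ops

== RESULT ==
books.city | stock.dept
SF | hr
SF | ops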